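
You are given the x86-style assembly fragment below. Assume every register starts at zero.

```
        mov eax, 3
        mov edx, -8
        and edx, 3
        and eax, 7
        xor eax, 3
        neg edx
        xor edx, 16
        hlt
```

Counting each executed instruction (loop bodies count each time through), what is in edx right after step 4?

0

mov eax, 3 → eax=3
mov edx, -8 → edx=-8
and edx, 3 → edx=(-8)&3=0
and eax, 7 → eax=3&7=3
After step 4: edx = 0.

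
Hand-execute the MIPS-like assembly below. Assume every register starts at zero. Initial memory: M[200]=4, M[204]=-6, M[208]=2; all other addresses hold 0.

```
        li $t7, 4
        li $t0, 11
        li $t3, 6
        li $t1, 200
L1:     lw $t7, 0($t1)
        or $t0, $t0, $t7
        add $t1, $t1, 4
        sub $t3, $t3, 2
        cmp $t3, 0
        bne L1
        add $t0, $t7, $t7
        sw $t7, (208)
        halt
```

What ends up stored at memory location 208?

li $t7, 4 → $t7=4
li $t0, 11 → $t0=11
li $t3, 6 → $t3=6
li $t1, 200 → $t1=200
lw $t7, 0($t1) → $t7=M[200]=4
or $t0, $t0, $t7 → $t0=11|4=15
add $t1, $t1, 4 → $t1=200+4=204
sub $t3, $t3, 2 → $t3=6-2=4
cmp $t3, 0  (cmp 4,0)
bne L1: taken
lw $t7, 0($t1) → $t7=M[204]=-6
or $t0, $t0, $t7 → $t0=15|(-6)=-1
add $t1, $t1, 4 → $t1=204+4=208
sub $t3, $t3, 2 → $t3=4-2=2
cmp $t3, 0  (cmp 2,0)
bne L1: taken
lw $t7, 0($t1) → $t7=M[208]=2
or $t0, $t0, $t7 → $t0=(-1)|2=-1
add $t1, $t1, 4 → $t1=208+4=212
sub $t3, $t3, 2 → $t3=2-2=0
cmp $t3, 0  (cmp 0,0)
bne L1: not taken
add $t0, $t7, $t7 → $t0=2+2=4
sw $t7, (208) → M[208]=2
halt.

2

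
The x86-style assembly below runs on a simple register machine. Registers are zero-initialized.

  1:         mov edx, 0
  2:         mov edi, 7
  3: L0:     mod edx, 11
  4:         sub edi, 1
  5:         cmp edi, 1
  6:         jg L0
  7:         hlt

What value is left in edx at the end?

0

after mov edx, 0: edx=0
after mov edi, 7: edi=7
after mod edx, 11: edx=0%11=0
after sub edi, 1: edi=7-1=6
cmp edi, 1  (cmp 6,1)
jg L0: taken
after mod edx, 11: edx=0%11=0
after sub edi, 1: edi=6-1=5
cmp edi, 1  (cmp 5,1)
jg L0: taken
after mod edx, 11: edx=0%11=0
after sub edi, 1: edi=5-1=4
cmp edi, 1  (cmp 4,1)
jg L0: taken
after mod edx, 11: edx=0%11=0
after sub edi, 1: edi=4-1=3
cmp edi, 1  (cmp 3,1)
jg L0: taken
after mod edx, 11: edx=0%11=0
after sub edi, 1: edi=3-1=2
cmp edi, 1  (cmp 2,1)
jg L0: taken
after mod edx, 11: edx=0%11=0
after sub edi, 1: edi=2-1=1
cmp edi, 1  (cmp 1,1)
jg L0: not taken
halt.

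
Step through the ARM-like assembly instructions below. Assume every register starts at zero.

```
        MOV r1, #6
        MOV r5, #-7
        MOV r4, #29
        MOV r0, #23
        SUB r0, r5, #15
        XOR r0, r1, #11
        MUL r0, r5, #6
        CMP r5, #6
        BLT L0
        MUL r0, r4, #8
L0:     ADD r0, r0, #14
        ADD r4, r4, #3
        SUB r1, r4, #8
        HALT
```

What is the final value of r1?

24

r1=6
r5=-7
r4=29
r0=23
r0=(-7)-15=-22
r0=6^11=13
r0=(-7)*6=-42
CMP r5, #6  (cmp -7,6)
BLT L0: taken
r0=(-42)+14=-28
r4=29+3=32
r1=32-8=24
halt.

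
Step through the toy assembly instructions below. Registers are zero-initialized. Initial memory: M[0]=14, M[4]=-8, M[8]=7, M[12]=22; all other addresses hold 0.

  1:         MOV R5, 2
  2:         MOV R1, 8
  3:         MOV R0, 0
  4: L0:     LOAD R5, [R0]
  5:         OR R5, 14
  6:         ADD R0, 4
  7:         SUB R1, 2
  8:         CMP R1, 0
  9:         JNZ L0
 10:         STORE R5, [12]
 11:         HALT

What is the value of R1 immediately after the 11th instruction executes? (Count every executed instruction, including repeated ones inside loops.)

MOV R5, 2 → R5=2
MOV R1, 8 → R1=8
MOV R0, 0 → R0=0
LOAD R5, [R0] → R5=M[0]=14
OR R5, 14 → R5=14|14=14
ADD R0, 4 → R0=0+4=4
SUB R1, 2 → R1=8-2=6
CMP R1, 0  (cmp 6,0)
JNZ L0: taken
LOAD R5, [R0] → R5=M[4]=-8
OR R5, 14 → R5=(-8)|14=-2
After step 11: R1 = 6.

6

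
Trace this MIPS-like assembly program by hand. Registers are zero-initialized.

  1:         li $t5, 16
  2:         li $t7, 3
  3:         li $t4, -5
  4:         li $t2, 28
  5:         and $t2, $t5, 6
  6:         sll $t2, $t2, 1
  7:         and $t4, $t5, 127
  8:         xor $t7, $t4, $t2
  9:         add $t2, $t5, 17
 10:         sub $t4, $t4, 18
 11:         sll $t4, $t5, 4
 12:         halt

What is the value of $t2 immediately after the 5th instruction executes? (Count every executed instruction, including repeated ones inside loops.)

after li $t5, 16: $t5=16
after li $t7, 3: $t7=3
after li $t4, -5: $t4=-5
after li $t2, 28: $t2=28
after and $t2, $t5, 6: $t2=16&6=0
After step 5: $t2 = 0.

0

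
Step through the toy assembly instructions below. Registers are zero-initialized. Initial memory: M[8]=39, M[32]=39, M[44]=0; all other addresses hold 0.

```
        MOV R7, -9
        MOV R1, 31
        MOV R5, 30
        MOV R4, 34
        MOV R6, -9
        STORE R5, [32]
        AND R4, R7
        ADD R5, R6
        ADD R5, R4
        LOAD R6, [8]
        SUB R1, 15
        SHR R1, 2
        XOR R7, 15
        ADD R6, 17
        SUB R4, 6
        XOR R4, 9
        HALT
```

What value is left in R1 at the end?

R7=-9
R1=31
R5=30
R4=34
R6=-9
STORE R5, [32] → M[32]=30
R4=34&(-9)=34
R5=30+(-9)=21
R5=21+34=55
R6=M[8]=39
R1=31-15=16
R1=16>>2=4
R7=(-9)^15=-8
R6=39+17=56
R4=34-6=28
R4=28^9=21
halt.

4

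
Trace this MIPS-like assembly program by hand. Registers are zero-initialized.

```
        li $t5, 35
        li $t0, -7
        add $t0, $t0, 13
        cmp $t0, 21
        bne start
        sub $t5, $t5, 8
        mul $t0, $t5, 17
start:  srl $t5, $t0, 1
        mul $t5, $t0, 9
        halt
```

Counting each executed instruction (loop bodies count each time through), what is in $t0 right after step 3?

after li $t5, 35: $t5=35
after li $t0, -7: $t0=-7
after add $t0, $t0, 13: $t0=(-7)+13=6
After step 3: $t0 = 6.

6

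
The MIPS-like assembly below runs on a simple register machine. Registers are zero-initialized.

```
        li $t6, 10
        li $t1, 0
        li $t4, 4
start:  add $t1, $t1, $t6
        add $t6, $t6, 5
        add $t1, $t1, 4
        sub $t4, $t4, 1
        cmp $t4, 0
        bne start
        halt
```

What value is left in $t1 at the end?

li $t6, 10 → $t6=10
li $t1, 0 → $t1=0
li $t4, 4 → $t4=4
add $t1, $t1, $t6 → $t1=0+10=10
add $t6, $t6, 5 → $t6=10+5=15
add $t1, $t1, 4 → $t1=10+4=14
sub $t4, $t4, 1 → $t4=4-1=3
cmp $t4, 0  (cmp 3,0)
bne start: taken
add $t1, $t1, $t6 → $t1=14+15=29
add $t6, $t6, 5 → $t6=15+5=20
add $t1, $t1, 4 → $t1=29+4=33
sub $t4, $t4, 1 → $t4=3-1=2
cmp $t4, 0  (cmp 2,0)
bne start: taken
add $t1, $t1, $t6 → $t1=33+20=53
add $t6, $t6, 5 → $t6=20+5=25
add $t1, $t1, 4 → $t1=53+4=57
sub $t4, $t4, 1 → $t4=2-1=1
cmp $t4, 0  (cmp 1,0)
bne start: taken
add $t1, $t1, $t6 → $t1=57+25=82
add $t6, $t6, 5 → $t6=25+5=30
add $t1, $t1, 4 → $t1=82+4=86
sub $t4, $t4, 1 → $t4=1-1=0
cmp $t4, 0  (cmp 0,0)
bne start: not taken
halt.

86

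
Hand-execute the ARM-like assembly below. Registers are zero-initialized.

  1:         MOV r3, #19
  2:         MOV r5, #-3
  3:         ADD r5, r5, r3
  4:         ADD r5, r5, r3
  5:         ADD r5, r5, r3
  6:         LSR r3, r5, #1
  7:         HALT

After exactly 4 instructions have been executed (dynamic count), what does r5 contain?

r3=19
r5=-3
r5=(-3)+19=16
r5=16+19=35
After step 4: r5 = 35.

35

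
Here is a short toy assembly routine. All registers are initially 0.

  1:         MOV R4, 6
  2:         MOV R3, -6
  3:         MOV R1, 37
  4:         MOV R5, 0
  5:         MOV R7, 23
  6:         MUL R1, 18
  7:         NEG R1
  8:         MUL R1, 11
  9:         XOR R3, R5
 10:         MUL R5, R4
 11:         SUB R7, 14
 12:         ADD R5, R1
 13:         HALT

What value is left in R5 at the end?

MOV R4, 6 → R4=6
MOV R3, -6 → R3=-6
MOV R1, 37 → R1=37
MOV R5, 0 → R5=0
MOV R7, 23 → R7=23
MUL R1, 18 → R1=37*18=666
NEG R1 → R1=-(666)=-666
MUL R1, 11 → R1=(-666)*11=-7326
XOR R3, R5 → R3=(-6)^0=-6
MUL R5, R4 → R5=0*6=0
SUB R7, 14 → R7=23-14=9
ADD R5, R1 → R5=0+(-7326)=-7326
halt.

-7326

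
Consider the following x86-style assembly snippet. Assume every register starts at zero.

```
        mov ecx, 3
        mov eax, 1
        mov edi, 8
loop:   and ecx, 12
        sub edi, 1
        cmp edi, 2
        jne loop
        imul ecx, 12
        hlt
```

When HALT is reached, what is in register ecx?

0

after mov ecx, 3: ecx=3
after mov eax, 1: eax=1
after mov edi, 8: edi=8
after and ecx, 12: ecx=3&12=0
after sub edi, 1: edi=8-1=7
cmp edi, 2  (cmp 7,2)
jne loop: taken
after and ecx, 12: ecx=0&12=0
after sub edi, 1: edi=7-1=6
cmp edi, 2  (cmp 6,2)
jne loop: taken
after and ecx, 12: ecx=0&12=0
after sub edi, 1: edi=6-1=5
cmp edi, 2  (cmp 5,2)
jne loop: taken
after and ecx, 12: ecx=0&12=0
after sub edi, 1: edi=5-1=4
cmp edi, 2  (cmp 4,2)
jne loop: taken
after and ecx, 12: ecx=0&12=0
after sub edi, 1: edi=4-1=3
cmp edi, 2  (cmp 3,2)
jne loop: taken
after and ecx, 12: ecx=0&12=0
after sub edi, 1: edi=3-1=2
cmp edi, 2  (cmp 2,2)
jne loop: not taken
after imul ecx, 12: ecx=0*12=0
halt.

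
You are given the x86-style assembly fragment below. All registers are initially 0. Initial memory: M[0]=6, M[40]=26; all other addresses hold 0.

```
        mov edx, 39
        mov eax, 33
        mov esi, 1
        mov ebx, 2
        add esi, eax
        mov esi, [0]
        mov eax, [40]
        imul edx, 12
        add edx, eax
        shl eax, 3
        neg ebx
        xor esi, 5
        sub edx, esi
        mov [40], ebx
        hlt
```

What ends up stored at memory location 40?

-2

edx=39
eax=33
esi=1
ebx=2
esi=1+33=34
esi=M[0]=6
eax=M[40]=26
edx=39*12=468
edx=468+26=494
eax=26<<3=208
ebx=-(2)=-2
esi=6^5=3
edx=494-3=491
mov [40], ebx → M[40]=-2
halt.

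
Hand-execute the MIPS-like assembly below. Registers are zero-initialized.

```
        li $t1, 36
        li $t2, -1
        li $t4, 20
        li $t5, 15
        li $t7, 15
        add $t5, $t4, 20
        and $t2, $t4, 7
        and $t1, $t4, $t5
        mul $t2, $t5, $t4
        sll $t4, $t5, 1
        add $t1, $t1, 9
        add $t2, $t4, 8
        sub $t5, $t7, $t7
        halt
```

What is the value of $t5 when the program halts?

li $t1, 36 → $t1=36
li $t2, -1 → $t2=-1
li $t4, 20 → $t4=20
li $t5, 15 → $t5=15
li $t7, 15 → $t7=15
add $t5, $t4, 20 → $t5=20+20=40
and $t2, $t4, 7 → $t2=20&7=4
and $t1, $t4, $t5 → $t1=20&40=0
mul $t2, $t5, $t4 → $t2=40*20=800
sll $t4, $t5, 1 → $t4=40<<1=80
add $t1, $t1, 9 → $t1=0+9=9
add $t2, $t4, 8 → $t2=80+8=88
sub $t5, $t7, $t7 → $t5=15-15=0
halt.

0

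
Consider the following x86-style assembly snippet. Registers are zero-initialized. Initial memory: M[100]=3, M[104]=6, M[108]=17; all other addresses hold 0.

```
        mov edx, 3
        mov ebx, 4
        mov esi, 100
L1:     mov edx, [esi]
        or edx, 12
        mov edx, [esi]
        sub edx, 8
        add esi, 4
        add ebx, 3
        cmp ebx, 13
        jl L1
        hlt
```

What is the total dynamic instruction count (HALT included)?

edx=3
ebx=4
esi=100
edx=M[100]=3
edx=3|12=15
edx=M[100]=3
edx=3-8=-5
esi=100+4=104
ebx=4+3=7
cmp ebx, 13  (cmp 7,13)
jl L1: taken
edx=M[104]=6
edx=6|12=14
edx=M[104]=6
edx=6-8=-2
esi=104+4=108
ebx=7+3=10
cmp ebx, 13  (cmp 10,13)
jl L1: taken
edx=M[108]=17
edx=17|12=29
edx=M[108]=17
edx=17-8=9
esi=108+4=112
ebx=10+3=13
cmp ebx, 13  (cmp 13,13)
jl L1: not taken
halt.
Total executed instructions: 28.

28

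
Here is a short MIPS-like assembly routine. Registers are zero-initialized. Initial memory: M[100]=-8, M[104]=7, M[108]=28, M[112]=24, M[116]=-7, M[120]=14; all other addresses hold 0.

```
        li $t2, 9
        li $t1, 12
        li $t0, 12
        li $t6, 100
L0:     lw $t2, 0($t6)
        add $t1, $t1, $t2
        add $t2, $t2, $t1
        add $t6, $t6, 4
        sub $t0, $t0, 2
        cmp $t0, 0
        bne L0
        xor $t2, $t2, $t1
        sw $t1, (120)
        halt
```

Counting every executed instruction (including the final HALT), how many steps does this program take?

after li $t2, 9: $t2=9
after li $t1, 12: $t1=12
after li $t0, 12: $t0=12
after li $t6, 100: $t6=100
after lw $t2, 0($t6): $t2=M[100]=-8
after add $t1, $t1, $t2: $t1=12+(-8)=4
after add $t2, $t2, $t1: $t2=(-8)+4=-4
after add $t6, $t6, 4: $t6=100+4=104
after sub $t0, $t0, 2: $t0=12-2=10
cmp $t0, 0  (cmp 10,0)
bne L0: taken
after lw $t2, 0($t6): $t2=M[104]=7
after add $t1, $t1, $t2: $t1=4+7=11
after add $t2, $t2, $t1: $t2=7+11=18
after add $t6, $t6, 4: $t6=104+4=108
after sub $t0, $t0, 2: $t0=10-2=8
cmp $t0, 0  (cmp 8,0)
bne L0: taken
after lw $t2, 0($t6): $t2=M[108]=28
after add $t1, $t1, $t2: $t1=11+28=39
after add $t2, $t2, $t1: $t2=28+39=67
after add $t6, $t6, 4: $t6=108+4=112
after sub $t0, $t0, 2: $t0=8-2=6
cmp $t0, 0  (cmp 6,0)
bne L0: taken
after lw $t2, 0($t6): $t2=M[112]=24
after add $t1, $t1, $t2: $t1=39+24=63
after add $t2, $t2, $t1: $t2=24+63=87
after add $t6, $t6, 4: $t6=112+4=116
after sub $t0, $t0, 2: $t0=6-2=4
cmp $t0, 0  (cmp 4,0)
bne L0: taken
after lw $t2, 0($t6): $t2=M[116]=-7
after add $t1, $t1, $t2: $t1=63+(-7)=56
after add $t2, $t2, $t1: $t2=(-7)+56=49
after add $t6, $t6, 4: $t6=116+4=120
after sub $t0, $t0, 2: $t0=4-2=2
cmp $t0, 0  (cmp 2,0)
bne L0: taken
after lw $t2, 0($t6): $t2=M[120]=14
after add $t1, $t1, $t2: $t1=56+14=70
after add $t2, $t2, $t1: $t2=14+70=84
after add $t6, $t6, 4: $t6=120+4=124
after sub $t0, $t0, 2: $t0=2-2=0
cmp $t0, 0  (cmp 0,0)
bne L0: not taken
after xor $t2, $t2, $t1: $t2=84^70=18
sw $t1, (120) → M[120]=70
halt.
Total executed instructions: 49.

49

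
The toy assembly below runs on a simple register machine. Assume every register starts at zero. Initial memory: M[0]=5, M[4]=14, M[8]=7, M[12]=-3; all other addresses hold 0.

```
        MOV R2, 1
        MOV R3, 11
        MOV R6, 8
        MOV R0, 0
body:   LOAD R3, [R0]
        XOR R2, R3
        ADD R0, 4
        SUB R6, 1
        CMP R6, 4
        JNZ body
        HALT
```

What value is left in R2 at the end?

-16

after MOV R2, 1: R2=1
after MOV R3, 11: R3=11
after MOV R6, 8: R6=8
after MOV R0, 0: R0=0
after LOAD R3, [R0]: R3=M[0]=5
after XOR R2, R3: R2=1^5=4
after ADD R0, 4: R0=0+4=4
after SUB R6, 1: R6=8-1=7
CMP R6, 4  (cmp 7,4)
JNZ body: taken
after LOAD R3, [R0]: R3=M[4]=14
after XOR R2, R3: R2=4^14=10
after ADD R0, 4: R0=4+4=8
after SUB R6, 1: R6=7-1=6
CMP R6, 4  (cmp 6,4)
JNZ body: taken
after LOAD R3, [R0]: R3=M[8]=7
after XOR R2, R3: R2=10^7=13
after ADD R0, 4: R0=8+4=12
after SUB R6, 1: R6=6-1=5
CMP R6, 4  (cmp 5,4)
JNZ body: taken
after LOAD R3, [R0]: R3=M[12]=-3
after XOR R2, R3: R2=13^(-3)=-16
after ADD R0, 4: R0=12+4=16
after SUB R6, 1: R6=5-1=4
CMP R6, 4  (cmp 4,4)
JNZ body: not taken
halt.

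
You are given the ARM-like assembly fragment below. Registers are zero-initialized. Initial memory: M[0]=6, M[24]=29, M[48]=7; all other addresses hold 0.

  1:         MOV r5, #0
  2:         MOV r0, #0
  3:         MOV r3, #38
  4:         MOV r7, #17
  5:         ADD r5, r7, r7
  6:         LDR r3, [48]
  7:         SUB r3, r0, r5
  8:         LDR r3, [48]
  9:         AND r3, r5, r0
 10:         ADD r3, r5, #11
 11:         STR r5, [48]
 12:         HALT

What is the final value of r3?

MOV r5, #0 → r5=0
MOV r0, #0 → r0=0
MOV r3, #38 → r3=38
MOV r7, #17 → r7=17
ADD r5, r7, r7 → r5=17+17=34
LDR r3, [48] → r3=M[48]=7
SUB r3, r0, r5 → r3=0-34=-34
LDR r3, [48] → r3=M[48]=7
AND r3, r5, r0 → r3=34&0=0
ADD r3, r5, #11 → r3=34+11=45
STR r5, [48] → M[48]=34
halt.

45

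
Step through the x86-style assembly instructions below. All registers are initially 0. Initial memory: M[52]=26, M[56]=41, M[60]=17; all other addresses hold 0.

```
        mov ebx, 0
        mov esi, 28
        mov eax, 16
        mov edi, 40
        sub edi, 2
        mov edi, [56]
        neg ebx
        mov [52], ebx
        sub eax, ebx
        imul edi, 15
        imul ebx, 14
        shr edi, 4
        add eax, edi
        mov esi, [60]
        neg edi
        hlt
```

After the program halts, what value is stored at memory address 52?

0

ebx=0
esi=28
eax=16
edi=40
edi=40-2=38
edi=M[56]=41
ebx=-(0)=0
mov [52], ebx → M[52]=0
eax=16-0=16
edi=41*15=615
ebx=0*14=0
edi=615>>4=38
eax=16+38=54
esi=M[60]=17
edi=-(38)=-38
halt.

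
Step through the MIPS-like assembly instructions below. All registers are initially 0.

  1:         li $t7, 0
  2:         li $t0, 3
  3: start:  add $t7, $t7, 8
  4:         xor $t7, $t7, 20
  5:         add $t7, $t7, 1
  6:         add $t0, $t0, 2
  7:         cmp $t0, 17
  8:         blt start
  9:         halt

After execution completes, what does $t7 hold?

after li $t7, 0: $t7=0
after li $t0, 3: $t0=3
after add $t7, $t7, 8: $t7=0+8=8
after xor $t7, $t7, 20: $t7=8^20=28
after add $t7, $t7, 1: $t7=28+1=29
after add $t0, $t0, 2: $t0=3+2=5
cmp $t0, 17  (cmp 5,17)
blt start: taken
after add $t7, $t7, 8: $t7=29+8=37
after xor $t7, $t7, 20: $t7=37^20=49
after add $t7, $t7, 1: $t7=49+1=50
after add $t0, $t0, 2: $t0=5+2=7
cmp $t0, 17  (cmp 7,17)
blt start: taken
after add $t7, $t7, 8: $t7=50+8=58
after xor $t7, $t7, 20: $t7=58^20=46
after add $t7, $t7, 1: $t7=46+1=47
after add $t0, $t0, 2: $t0=7+2=9
cmp $t0, 17  (cmp 9,17)
blt start: taken
after add $t7, $t7, 8: $t7=47+8=55
after xor $t7, $t7, 20: $t7=55^20=35
after add $t7, $t7, 1: $t7=35+1=36
after add $t0, $t0, 2: $t0=9+2=11
cmp $t0, 17  (cmp 11,17)
blt start: taken
after add $t7, $t7, 8: $t7=36+8=44
after xor $t7, $t7, 20: $t7=44^20=56
after add $t7, $t7, 1: $t7=56+1=57
after add $t0, $t0, 2: $t0=11+2=13
cmp $t0, 17  (cmp 13,17)
blt start: taken
after add $t7, $t7, 8: $t7=57+8=65
after xor $t7, $t7, 20: $t7=65^20=85
after add $t7, $t7, 1: $t7=85+1=86
after add $t0, $t0, 2: $t0=13+2=15
cmp $t0, 17  (cmp 15,17)
blt start: taken
after add $t7, $t7, 8: $t7=86+8=94
after xor $t7, $t7, 20: $t7=94^20=74
after add $t7, $t7, 1: $t7=74+1=75
after add $t0, $t0, 2: $t0=15+2=17
cmp $t0, 17  (cmp 17,17)
blt start: not taken
halt.

75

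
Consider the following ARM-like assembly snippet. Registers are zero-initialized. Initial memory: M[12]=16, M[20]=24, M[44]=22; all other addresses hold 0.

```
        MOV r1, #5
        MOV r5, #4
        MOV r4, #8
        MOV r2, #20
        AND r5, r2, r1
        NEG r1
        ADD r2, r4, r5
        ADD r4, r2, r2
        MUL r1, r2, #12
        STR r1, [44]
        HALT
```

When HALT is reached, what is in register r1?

after MOV r1, #5: r1=5
after MOV r5, #4: r5=4
after MOV r4, #8: r4=8
after MOV r2, #20: r2=20
after AND r5, r2, r1: r5=20&5=4
after NEG r1: r1=-(5)=-5
after ADD r2, r4, r5: r2=8+4=12
after ADD r4, r2, r2: r4=12+12=24
after MUL r1, r2, #12: r1=12*12=144
STR r1, [44] → M[44]=144
halt.

144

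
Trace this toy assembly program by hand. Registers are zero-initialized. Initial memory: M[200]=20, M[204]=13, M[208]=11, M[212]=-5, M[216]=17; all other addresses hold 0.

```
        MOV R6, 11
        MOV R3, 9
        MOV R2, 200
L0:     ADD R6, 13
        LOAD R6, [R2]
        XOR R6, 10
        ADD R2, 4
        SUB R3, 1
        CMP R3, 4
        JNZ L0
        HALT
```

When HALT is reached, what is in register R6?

after MOV R6, 11: R6=11
after MOV R3, 9: R3=9
after MOV R2, 200: R2=200
after ADD R6, 13: R6=11+13=24
after LOAD R6, [R2]: R6=M[200]=20
after XOR R6, 10: R6=20^10=30
after ADD R2, 4: R2=200+4=204
after SUB R3, 1: R3=9-1=8
CMP R3, 4  (cmp 8,4)
JNZ L0: taken
after ADD R6, 13: R6=30+13=43
after LOAD R6, [R2]: R6=M[204]=13
after XOR R6, 10: R6=13^10=7
after ADD R2, 4: R2=204+4=208
after SUB R3, 1: R3=8-1=7
CMP R3, 4  (cmp 7,4)
JNZ L0: taken
after ADD R6, 13: R6=7+13=20
after LOAD R6, [R2]: R6=M[208]=11
after XOR R6, 10: R6=11^10=1
after ADD R2, 4: R2=208+4=212
after SUB R3, 1: R3=7-1=6
CMP R3, 4  (cmp 6,4)
JNZ L0: taken
after ADD R6, 13: R6=1+13=14
after LOAD R6, [R2]: R6=M[212]=-5
after XOR R6, 10: R6=(-5)^10=-15
after ADD R2, 4: R2=212+4=216
after SUB R3, 1: R3=6-1=5
CMP R3, 4  (cmp 5,4)
JNZ L0: taken
after ADD R6, 13: R6=(-15)+13=-2
after LOAD R6, [R2]: R6=M[216]=17
after XOR R6, 10: R6=17^10=27
after ADD R2, 4: R2=216+4=220
after SUB R3, 1: R3=5-1=4
CMP R3, 4  (cmp 4,4)
JNZ L0: not taken
halt.

27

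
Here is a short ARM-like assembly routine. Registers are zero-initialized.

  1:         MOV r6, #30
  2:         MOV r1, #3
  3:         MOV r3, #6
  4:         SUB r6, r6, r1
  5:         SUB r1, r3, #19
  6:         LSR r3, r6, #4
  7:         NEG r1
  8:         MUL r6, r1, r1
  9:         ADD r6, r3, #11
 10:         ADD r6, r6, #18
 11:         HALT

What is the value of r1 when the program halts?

after MOV r6, #30: r6=30
after MOV r1, #3: r1=3
after MOV r3, #6: r3=6
after SUB r6, r6, r1: r6=30-3=27
after SUB r1, r3, #19: r1=6-19=-13
after LSR r3, r6, #4: r3=27>>4=1
after NEG r1: r1=-(-13)=13
after MUL r6, r1, r1: r6=13*13=169
after ADD r6, r3, #11: r6=1+11=12
after ADD r6, r6, #18: r6=12+18=30
halt.

13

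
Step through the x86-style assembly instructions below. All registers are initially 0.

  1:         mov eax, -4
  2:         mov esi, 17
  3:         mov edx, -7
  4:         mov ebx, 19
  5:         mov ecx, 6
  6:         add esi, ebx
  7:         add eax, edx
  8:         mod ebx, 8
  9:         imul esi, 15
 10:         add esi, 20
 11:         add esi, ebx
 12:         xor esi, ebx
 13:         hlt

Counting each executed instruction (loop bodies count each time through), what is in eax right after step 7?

after mov eax, -4: eax=-4
after mov esi, 17: esi=17
after mov edx, -7: edx=-7
after mov ebx, 19: ebx=19
after mov ecx, 6: ecx=6
after add esi, ebx: esi=17+19=36
after add eax, edx: eax=(-4)+(-7)=-11
After step 7: eax = -11.

-11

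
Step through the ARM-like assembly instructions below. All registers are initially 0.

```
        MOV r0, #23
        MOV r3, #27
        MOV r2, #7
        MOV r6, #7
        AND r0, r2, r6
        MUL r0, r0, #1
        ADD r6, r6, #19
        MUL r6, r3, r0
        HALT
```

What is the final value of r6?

after MOV r0, #23: r0=23
after MOV r3, #27: r3=27
after MOV r2, #7: r2=7
after MOV r6, #7: r6=7
after AND r0, r2, r6: r0=7&7=7
after MUL r0, r0, #1: r0=7*1=7
after ADD r6, r6, #19: r6=7+19=26
after MUL r6, r3, r0: r6=27*7=189
halt.

189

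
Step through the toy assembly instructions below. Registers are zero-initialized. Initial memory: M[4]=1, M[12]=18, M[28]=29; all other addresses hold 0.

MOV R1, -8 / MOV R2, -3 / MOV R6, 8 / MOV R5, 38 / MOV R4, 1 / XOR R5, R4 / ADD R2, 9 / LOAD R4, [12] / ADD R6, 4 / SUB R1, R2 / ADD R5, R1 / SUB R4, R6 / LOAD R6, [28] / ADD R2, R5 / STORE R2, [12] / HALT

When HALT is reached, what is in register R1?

-14

R1=-8
R2=-3
R6=8
R5=38
R4=1
R5=38^1=39
R2=(-3)+9=6
R4=M[12]=18
R6=8+4=12
R1=(-8)-6=-14
R5=39+(-14)=25
R4=18-12=6
R6=M[28]=29
R2=6+25=31
STORE R2, [12] → M[12]=31
halt.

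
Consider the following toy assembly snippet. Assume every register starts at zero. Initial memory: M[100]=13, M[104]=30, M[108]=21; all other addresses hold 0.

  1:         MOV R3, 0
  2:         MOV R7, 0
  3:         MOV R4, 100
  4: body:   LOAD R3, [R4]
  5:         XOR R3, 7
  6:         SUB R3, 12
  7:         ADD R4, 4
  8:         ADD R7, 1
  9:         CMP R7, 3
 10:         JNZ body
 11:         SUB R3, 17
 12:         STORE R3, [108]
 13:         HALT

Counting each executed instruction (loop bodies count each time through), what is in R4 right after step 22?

MOV R3, 0 → R3=0
MOV R7, 0 → R7=0
MOV R4, 100 → R4=100
LOAD R3, [R4] → R3=M[100]=13
XOR R3, 7 → R3=13^7=10
SUB R3, 12 → R3=10-12=-2
ADD R4, 4 → R4=100+4=104
ADD R7, 1 → R7=0+1=1
CMP R7, 3  (cmp 1,3)
JNZ body: taken
LOAD R3, [R4] → R3=M[104]=30
XOR R3, 7 → R3=30^7=25
SUB R3, 12 → R3=25-12=13
ADD R4, 4 → R4=104+4=108
ADD R7, 1 → R7=1+1=2
CMP R7, 3  (cmp 2,3)
JNZ body: taken
LOAD R3, [R4] → R3=M[108]=21
XOR R3, 7 → R3=21^7=18
SUB R3, 12 → R3=18-12=6
ADD R4, 4 → R4=108+4=112
ADD R7, 1 → R7=2+1=3
After step 22: R4 = 112.

112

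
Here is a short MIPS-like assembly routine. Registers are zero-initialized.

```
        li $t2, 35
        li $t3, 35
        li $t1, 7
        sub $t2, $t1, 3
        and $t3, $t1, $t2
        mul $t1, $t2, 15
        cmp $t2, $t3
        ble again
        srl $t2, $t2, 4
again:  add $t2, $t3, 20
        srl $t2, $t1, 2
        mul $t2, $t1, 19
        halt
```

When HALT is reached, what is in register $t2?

li $t2, 35 → $t2=35
li $t3, 35 → $t3=35
li $t1, 7 → $t1=7
sub $t2, $t1, 3 → $t2=7-3=4
and $t3, $t1, $t2 → $t3=7&4=4
mul $t1, $t2, 15 → $t1=4*15=60
cmp $t2, $t3  (cmp 4,4)
ble again: taken
add $t2, $t3, 20 → $t2=4+20=24
srl $t2, $t1, 2 → $t2=60>>2=15
mul $t2, $t1, 19 → $t2=60*19=1140
halt.

1140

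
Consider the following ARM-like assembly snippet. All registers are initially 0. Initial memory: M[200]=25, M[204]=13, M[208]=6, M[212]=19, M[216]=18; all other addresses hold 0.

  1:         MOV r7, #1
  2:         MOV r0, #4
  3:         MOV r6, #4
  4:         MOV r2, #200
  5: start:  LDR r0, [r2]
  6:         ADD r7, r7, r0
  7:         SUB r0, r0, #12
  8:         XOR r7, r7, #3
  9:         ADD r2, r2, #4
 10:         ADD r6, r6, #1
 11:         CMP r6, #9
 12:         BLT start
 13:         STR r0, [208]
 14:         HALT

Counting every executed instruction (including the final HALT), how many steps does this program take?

46

MOV r7, #1 → r7=1
MOV r0, #4 → r0=4
MOV r6, #4 → r6=4
MOV r2, #200 → r2=200
LDR r0, [r2] → r0=M[200]=25
ADD r7, r7, r0 → r7=1+25=26
SUB r0, r0, #12 → r0=25-12=13
XOR r7, r7, #3 → r7=26^3=25
ADD r2, r2, #4 → r2=200+4=204
ADD r6, r6, #1 → r6=4+1=5
CMP r6, #9  (cmp 5,9)
BLT start: taken
LDR r0, [r2] → r0=M[204]=13
ADD r7, r7, r0 → r7=25+13=38
SUB r0, r0, #12 → r0=13-12=1
XOR r7, r7, #3 → r7=38^3=37
ADD r2, r2, #4 → r2=204+4=208
ADD r6, r6, #1 → r6=5+1=6
CMP r6, #9  (cmp 6,9)
BLT start: taken
LDR r0, [r2] → r0=M[208]=6
ADD r7, r7, r0 → r7=37+6=43
SUB r0, r0, #12 → r0=6-12=-6
XOR r7, r7, #3 → r7=43^3=40
ADD r2, r2, #4 → r2=208+4=212
ADD r6, r6, #1 → r6=6+1=7
CMP r6, #9  (cmp 7,9)
BLT start: taken
LDR r0, [r2] → r0=M[212]=19
ADD r7, r7, r0 → r7=40+19=59
SUB r0, r0, #12 → r0=19-12=7
XOR r7, r7, #3 → r7=59^3=56
ADD r2, r2, #4 → r2=212+4=216
ADD r6, r6, #1 → r6=7+1=8
CMP r6, #9  (cmp 8,9)
BLT start: taken
LDR r0, [r2] → r0=M[216]=18
ADD r7, r7, r0 → r7=56+18=74
SUB r0, r0, #12 → r0=18-12=6
XOR r7, r7, #3 → r7=74^3=73
ADD r2, r2, #4 → r2=216+4=220
ADD r6, r6, #1 → r6=8+1=9
CMP r6, #9  (cmp 9,9)
BLT start: not taken
STR r0, [208] → M[208]=6
halt.
Total executed instructions: 46.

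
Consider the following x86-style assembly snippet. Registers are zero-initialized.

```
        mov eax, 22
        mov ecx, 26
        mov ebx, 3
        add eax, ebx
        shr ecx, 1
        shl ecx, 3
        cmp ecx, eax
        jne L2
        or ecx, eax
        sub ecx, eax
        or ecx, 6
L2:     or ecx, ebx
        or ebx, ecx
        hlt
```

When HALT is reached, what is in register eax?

eax=22
ecx=26
ebx=3
eax=22+3=25
ecx=26>>1=13
ecx=13<<3=104
cmp ecx, eax  (cmp 104,25)
jne L2: taken
ecx=104|3=107
ebx=3|107=107
halt.

25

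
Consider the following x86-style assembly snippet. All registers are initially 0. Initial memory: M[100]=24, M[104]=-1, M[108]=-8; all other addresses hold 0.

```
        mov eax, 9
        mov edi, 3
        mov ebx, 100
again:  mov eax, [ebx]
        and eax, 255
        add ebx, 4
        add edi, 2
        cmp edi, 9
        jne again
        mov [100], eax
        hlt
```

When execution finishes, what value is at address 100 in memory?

248

mov eax, 9 → eax=9
mov edi, 3 → edi=3
mov ebx, 100 → ebx=100
mov eax, [ebx] → eax=M[100]=24
and eax, 255 → eax=24&255=24
add ebx, 4 → ebx=100+4=104
add edi, 2 → edi=3+2=5
cmp edi, 9  (cmp 5,9)
jne again: taken
mov eax, [ebx] → eax=M[104]=-1
and eax, 255 → eax=(-1)&255=255
add ebx, 4 → ebx=104+4=108
add edi, 2 → edi=5+2=7
cmp edi, 9  (cmp 7,9)
jne again: taken
mov eax, [ebx] → eax=M[108]=-8
and eax, 255 → eax=(-8)&255=248
add ebx, 4 → ebx=108+4=112
add edi, 2 → edi=7+2=9
cmp edi, 9  (cmp 9,9)
jne again: not taken
mov [100], eax → M[100]=248
halt.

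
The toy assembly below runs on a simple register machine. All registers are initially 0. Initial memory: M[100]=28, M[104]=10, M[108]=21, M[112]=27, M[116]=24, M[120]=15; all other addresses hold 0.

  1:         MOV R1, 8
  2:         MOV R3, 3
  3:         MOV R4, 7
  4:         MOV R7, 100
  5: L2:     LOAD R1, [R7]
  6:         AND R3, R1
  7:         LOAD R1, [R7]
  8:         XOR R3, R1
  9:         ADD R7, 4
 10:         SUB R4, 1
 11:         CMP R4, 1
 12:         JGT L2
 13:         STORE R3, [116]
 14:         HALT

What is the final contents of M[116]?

R1=8
R3=3
R4=7
R7=100
R1=M[100]=28
R3=3&28=0
R1=M[100]=28
R3=0^28=28
R7=100+4=104
R4=7-1=6
CMP R4, 1  (cmp 6,1)
JGT L2: taken
R1=M[104]=10
R3=28&10=8
R1=M[104]=10
R3=8^10=2
R7=104+4=108
R4=6-1=5
CMP R4, 1  (cmp 5,1)
JGT L2: taken
R1=M[108]=21
R3=2&21=0
R1=M[108]=21
R3=0^21=21
R7=108+4=112
R4=5-1=4
CMP R4, 1  (cmp 4,1)
JGT L2: taken
R1=M[112]=27
R3=21&27=17
R1=M[112]=27
R3=17^27=10
R7=112+4=116
R4=4-1=3
CMP R4, 1  (cmp 3,1)
JGT L2: taken
R1=M[116]=24
R3=10&24=8
R1=M[116]=24
R3=8^24=16
R7=116+4=120
R4=3-1=2
CMP R4, 1  (cmp 2,1)
JGT L2: taken
R1=M[120]=15
R3=16&15=0
R1=M[120]=15
R3=0^15=15
R7=120+4=124
R4=2-1=1
CMP R4, 1  (cmp 1,1)
JGT L2: not taken
STORE R3, [116] → M[116]=15
halt.

15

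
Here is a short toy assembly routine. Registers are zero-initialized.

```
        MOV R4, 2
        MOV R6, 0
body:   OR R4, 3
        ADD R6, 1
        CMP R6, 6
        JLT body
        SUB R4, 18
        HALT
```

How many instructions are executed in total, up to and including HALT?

after MOV R4, 2: R4=2
after MOV R6, 0: R6=0
after OR R4, 3: R4=2|3=3
after ADD R6, 1: R6=0+1=1
CMP R6, 6  (cmp 1,6)
JLT body: taken
after OR R4, 3: R4=3|3=3
after ADD R6, 1: R6=1+1=2
CMP R6, 6  (cmp 2,6)
JLT body: taken
after OR R4, 3: R4=3|3=3
after ADD R6, 1: R6=2+1=3
CMP R6, 6  (cmp 3,6)
JLT body: taken
after OR R4, 3: R4=3|3=3
after ADD R6, 1: R6=3+1=4
CMP R6, 6  (cmp 4,6)
JLT body: taken
after OR R4, 3: R4=3|3=3
after ADD R6, 1: R6=4+1=5
CMP R6, 6  (cmp 5,6)
JLT body: taken
after OR R4, 3: R4=3|3=3
after ADD R6, 1: R6=5+1=6
CMP R6, 6  (cmp 6,6)
JLT body: not taken
after SUB R4, 18: R4=3-18=-15
halt.
Total executed instructions: 28.

28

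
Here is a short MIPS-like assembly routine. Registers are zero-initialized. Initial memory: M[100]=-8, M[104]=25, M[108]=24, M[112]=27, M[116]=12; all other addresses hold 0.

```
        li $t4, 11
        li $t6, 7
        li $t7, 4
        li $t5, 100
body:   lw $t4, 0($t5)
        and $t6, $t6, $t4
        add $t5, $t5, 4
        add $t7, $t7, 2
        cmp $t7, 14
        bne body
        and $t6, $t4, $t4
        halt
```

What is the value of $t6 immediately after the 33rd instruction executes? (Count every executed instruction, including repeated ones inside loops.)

0

$t4=11
$t6=7
$t7=4
$t5=100
$t4=M[100]=-8
$t6=7&(-8)=0
$t5=100+4=104
$t7=4+2=6
cmp $t7, 14  (cmp 6,14)
bne body: taken
$t4=M[104]=25
$t6=0&25=0
$t5=104+4=108
$t7=6+2=8
cmp $t7, 14  (cmp 8,14)
bne body: taken
$t4=M[108]=24
$t6=0&24=0
$t5=108+4=112
$t7=8+2=10
cmp $t7, 14  (cmp 10,14)
bne body: taken
$t4=M[112]=27
$t6=0&27=0
$t5=112+4=116
$t7=10+2=12
cmp $t7, 14  (cmp 12,14)
bne body: taken
$t4=M[116]=12
$t6=0&12=0
$t5=116+4=120
$t7=12+2=14
cmp $t7, 14  (cmp 14,14)
After step 33: $t6 = 0.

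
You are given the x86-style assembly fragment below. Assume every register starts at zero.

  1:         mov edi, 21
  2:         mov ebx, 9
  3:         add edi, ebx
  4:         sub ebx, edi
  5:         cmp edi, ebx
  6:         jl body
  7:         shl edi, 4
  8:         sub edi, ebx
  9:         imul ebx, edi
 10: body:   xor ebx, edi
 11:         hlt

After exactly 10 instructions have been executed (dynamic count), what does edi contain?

mov edi, 21 → edi=21
mov ebx, 9 → ebx=9
add edi, ebx → edi=21+9=30
sub ebx, edi → ebx=9-30=-21
cmp edi, ebx  (cmp 30,-21)
jl body: not taken
shl edi, 4 → edi=30<<4=480
sub edi, ebx → edi=480-(-21)=501
imul ebx, edi → ebx=(-21)*501=-10521
xor ebx, edi → ebx=(-10521)^501=-10478
After step 10: edi = 501.

501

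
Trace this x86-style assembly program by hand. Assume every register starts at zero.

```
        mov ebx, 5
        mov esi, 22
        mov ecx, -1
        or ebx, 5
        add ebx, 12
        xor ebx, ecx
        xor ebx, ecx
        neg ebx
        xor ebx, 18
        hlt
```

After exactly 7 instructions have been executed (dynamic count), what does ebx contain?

17

ebx=5
esi=22
ecx=-1
ebx=5|5=5
ebx=5+12=17
ebx=17^(-1)=-18
ebx=(-18)^(-1)=17
After step 7: ebx = 17.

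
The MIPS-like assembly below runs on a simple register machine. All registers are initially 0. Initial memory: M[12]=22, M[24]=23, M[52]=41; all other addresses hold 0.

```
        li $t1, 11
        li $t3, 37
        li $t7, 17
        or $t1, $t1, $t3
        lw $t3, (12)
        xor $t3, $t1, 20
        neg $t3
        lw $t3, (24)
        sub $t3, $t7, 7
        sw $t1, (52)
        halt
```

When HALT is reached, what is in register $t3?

10

li $t1, 11 → $t1=11
li $t3, 37 → $t3=37
li $t7, 17 → $t7=17
or $t1, $t1, $t3 → $t1=11|37=47
lw $t3, (12) → $t3=M[12]=22
xor $t3, $t1, 20 → $t3=47^20=59
neg $t3 → $t3=-(59)=-59
lw $t3, (24) → $t3=M[24]=23
sub $t3, $t7, 7 → $t3=17-7=10
sw $t1, (52) → M[52]=47
halt.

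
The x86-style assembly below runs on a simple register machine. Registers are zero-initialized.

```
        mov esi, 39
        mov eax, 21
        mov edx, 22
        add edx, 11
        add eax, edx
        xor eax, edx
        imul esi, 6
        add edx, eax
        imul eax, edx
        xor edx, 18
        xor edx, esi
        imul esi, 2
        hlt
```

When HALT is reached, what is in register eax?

1288

mov esi, 39 → esi=39
mov eax, 21 → eax=21
mov edx, 22 → edx=22
add edx, 11 → edx=22+11=33
add eax, edx → eax=21+33=54
xor eax, edx → eax=54^33=23
imul esi, 6 → esi=39*6=234
add edx, eax → edx=33+23=56
imul eax, edx → eax=23*56=1288
xor edx, 18 → edx=56^18=42
xor edx, esi → edx=42^234=192
imul esi, 2 → esi=234*2=468
halt.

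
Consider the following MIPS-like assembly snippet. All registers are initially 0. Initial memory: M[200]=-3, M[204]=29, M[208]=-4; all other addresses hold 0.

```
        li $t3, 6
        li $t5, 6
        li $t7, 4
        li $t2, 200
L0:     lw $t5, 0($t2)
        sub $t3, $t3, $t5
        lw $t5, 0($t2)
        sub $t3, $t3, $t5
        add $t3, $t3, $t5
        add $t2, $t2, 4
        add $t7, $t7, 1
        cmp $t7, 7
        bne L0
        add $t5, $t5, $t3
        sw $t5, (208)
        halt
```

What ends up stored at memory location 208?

-20

li $t3, 6 → $t3=6
li $t5, 6 → $t5=6
li $t7, 4 → $t7=4
li $t2, 200 → $t2=200
lw $t5, 0($t2) → $t5=M[200]=-3
sub $t3, $t3, $t5 → $t3=6-(-3)=9
lw $t5, 0($t2) → $t5=M[200]=-3
sub $t3, $t3, $t5 → $t3=9-(-3)=12
add $t3, $t3, $t5 → $t3=12+(-3)=9
add $t2, $t2, 4 → $t2=200+4=204
add $t7, $t7, 1 → $t7=4+1=5
cmp $t7, 7  (cmp 5,7)
bne L0: taken
lw $t5, 0($t2) → $t5=M[204]=29
sub $t3, $t3, $t5 → $t3=9-29=-20
lw $t5, 0($t2) → $t5=M[204]=29
sub $t3, $t3, $t5 → $t3=(-20)-29=-49
add $t3, $t3, $t5 → $t3=(-49)+29=-20
add $t2, $t2, 4 → $t2=204+4=208
add $t7, $t7, 1 → $t7=5+1=6
cmp $t7, 7  (cmp 6,7)
bne L0: taken
lw $t5, 0($t2) → $t5=M[208]=-4
sub $t3, $t3, $t5 → $t3=(-20)-(-4)=-16
lw $t5, 0($t2) → $t5=M[208]=-4
sub $t3, $t3, $t5 → $t3=(-16)-(-4)=-12
add $t3, $t3, $t5 → $t3=(-12)+(-4)=-16
add $t2, $t2, 4 → $t2=208+4=212
add $t7, $t7, 1 → $t7=6+1=7
cmp $t7, 7  (cmp 7,7)
bne L0: not taken
add $t5, $t5, $t3 → $t5=(-4)+(-16)=-20
sw $t5, (208) → M[208]=-20
halt.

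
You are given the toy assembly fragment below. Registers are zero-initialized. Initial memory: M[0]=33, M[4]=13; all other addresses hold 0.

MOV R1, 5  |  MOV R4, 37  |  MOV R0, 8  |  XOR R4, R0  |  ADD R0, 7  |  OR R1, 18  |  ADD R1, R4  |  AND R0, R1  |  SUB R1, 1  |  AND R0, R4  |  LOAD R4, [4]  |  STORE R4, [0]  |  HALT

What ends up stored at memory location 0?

13

MOV R1, 5 → R1=5
MOV R4, 37 → R4=37
MOV R0, 8 → R0=8
XOR R4, R0 → R4=37^8=45
ADD R0, 7 → R0=8+7=15
OR R1, 18 → R1=5|18=23
ADD R1, R4 → R1=23+45=68
AND R0, R1 → R0=15&68=4
SUB R1, 1 → R1=68-1=67
AND R0, R4 → R0=4&45=4
LOAD R4, [4] → R4=M[4]=13
STORE R4, [0] → M[0]=13
halt.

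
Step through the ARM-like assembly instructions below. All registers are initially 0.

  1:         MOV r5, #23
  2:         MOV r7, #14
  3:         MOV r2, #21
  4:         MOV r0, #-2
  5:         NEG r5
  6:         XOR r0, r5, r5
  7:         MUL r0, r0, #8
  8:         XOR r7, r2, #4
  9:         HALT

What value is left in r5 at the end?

r5=23
r7=14
r2=21
r0=-2
r5=-(23)=-23
r0=(-23)^(-23)=0
r0=0*8=0
r7=21^4=17
halt.

-23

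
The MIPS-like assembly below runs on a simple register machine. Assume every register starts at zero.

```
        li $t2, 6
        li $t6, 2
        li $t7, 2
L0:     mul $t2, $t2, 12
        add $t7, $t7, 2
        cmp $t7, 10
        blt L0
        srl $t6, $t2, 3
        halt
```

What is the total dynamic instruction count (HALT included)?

21

after li $t2, 6: $t2=6
after li $t6, 2: $t6=2
after li $t7, 2: $t7=2
after mul $t2, $t2, 12: $t2=6*12=72
after add $t7, $t7, 2: $t7=2+2=4
cmp $t7, 10  (cmp 4,10)
blt L0: taken
after mul $t2, $t2, 12: $t2=72*12=864
after add $t7, $t7, 2: $t7=4+2=6
cmp $t7, 10  (cmp 6,10)
blt L0: taken
after mul $t2, $t2, 12: $t2=864*12=10368
after add $t7, $t7, 2: $t7=6+2=8
cmp $t7, 10  (cmp 8,10)
blt L0: taken
after mul $t2, $t2, 12: $t2=10368*12=124416
after add $t7, $t7, 2: $t7=8+2=10
cmp $t7, 10  (cmp 10,10)
blt L0: not taken
after srl $t6, $t2, 3: $t6=124416>>3=15552
halt.
Total executed instructions: 21.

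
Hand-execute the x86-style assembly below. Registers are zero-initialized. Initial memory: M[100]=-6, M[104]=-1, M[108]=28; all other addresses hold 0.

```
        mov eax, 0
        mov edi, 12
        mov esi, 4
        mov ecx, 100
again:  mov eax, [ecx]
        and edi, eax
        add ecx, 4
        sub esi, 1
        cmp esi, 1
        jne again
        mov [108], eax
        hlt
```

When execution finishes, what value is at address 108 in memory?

after mov eax, 0: eax=0
after mov edi, 12: edi=12
after mov esi, 4: esi=4
after mov ecx, 100: ecx=100
after mov eax, [ecx]: eax=M[100]=-6
after and edi, eax: edi=12&(-6)=8
after add ecx, 4: ecx=100+4=104
after sub esi, 1: esi=4-1=3
cmp esi, 1  (cmp 3,1)
jne again: taken
after mov eax, [ecx]: eax=M[104]=-1
after and edi, eax: edi=8&(-1)=8
after add ecx, 4: ecx=104+4=108
after sub esi, 1: esi=3-1=2
cmp esi, 1  (cmp 2,1)
jne again: taken
after mov eax, [ecx]: eax=M[108]=28
after and edi, eax: edi=8&28=8
after add ecx, 4: ecx=108+4=112
after sub esi, 1: esi=2-1=1
cmp esi, 1  (cmp 1,1)
jne again: not taken
mov [108], eax → M[108]=28
halt.

28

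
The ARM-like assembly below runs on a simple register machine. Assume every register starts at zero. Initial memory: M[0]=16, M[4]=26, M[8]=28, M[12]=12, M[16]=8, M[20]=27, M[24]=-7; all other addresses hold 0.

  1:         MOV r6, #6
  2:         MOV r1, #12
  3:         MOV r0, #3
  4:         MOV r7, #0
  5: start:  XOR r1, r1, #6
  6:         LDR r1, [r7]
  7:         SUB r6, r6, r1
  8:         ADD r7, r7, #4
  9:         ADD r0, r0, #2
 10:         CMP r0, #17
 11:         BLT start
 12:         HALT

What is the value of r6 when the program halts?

r6=6
r1=12
r0=3
r7=0
r1=12^6=10
r1=M[0]=16
r6=6-16=-10
r7=0+4=4
r0=3+2=5
CMP r0, #17  (cmp 5,17)
BLT start: taken
r1=16^6=22
r1=M[4]=26
r6=(-10)-26=-36
r7=4+4=8
r0=5+2=7
CMP r0, #17  (cmp 7,17)
BLT start: taken
r1=26^6=28
r1=M[8]=28
r6=(-36)-28=-64
r7=8+4=12
r0=7+2=9
CMP r0, #17  (cmp 9,17)
BLT start: taken
r1=28^6=26
r1=M[12]=12
r6=(-64)-12=-76
r7=12+4=16
r0=9+2=11
CMP r0, #17  (cmp 11,17)
BLT start: taken
r1=12^6=10
r1=M[16]=8
r6=(-76)-8=-84
r7=16+4=20
r0=11+2=13
CMP r0, #17  (cmp 13,17)
BLT start: taken
r1=8^6=14
r1=M[20]=27
r6=(-84)-27=-111
r7=20+4=24
r0=13+2=15
CMP r0, #17  (cmp 15,17)
BLT start: taken
r1=27^6=29
r1=M[24]=-7
r6=(-111)-(-7)=-104
r7=24+4=28
r0=15+2=17
CMP r0, #17  (cmp 17,17)
BLT start: not taken
halt.

-104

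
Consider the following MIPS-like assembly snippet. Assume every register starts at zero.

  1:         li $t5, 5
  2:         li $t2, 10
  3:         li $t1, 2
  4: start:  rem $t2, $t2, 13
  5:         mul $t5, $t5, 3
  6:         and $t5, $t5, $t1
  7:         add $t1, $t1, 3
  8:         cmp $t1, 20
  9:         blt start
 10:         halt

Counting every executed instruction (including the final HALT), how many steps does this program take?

40

after li $t5, 5: $t5=5
after li $t2, 10: $t2=10
after li $t1, 2: $t1=2
after rem $t2, $t2, 13: $t2=10%13=10
after mul $t5, $t5, 3: $t5=5*3=15
after and $t5, $t5, $t1: $t5=15&2=2
after add $t1, $t1, 3: $t1=2+3=5
cmp $t1, 20  (cmp 5,20)
blt start: taken
after rem $t2, $t2, 13: $t2=10%13=10
after mul $t5, $t5, 3: $t5=2*3=6
after and $t5, $t5, $t1: $t5=6&5=4
after add $t1, $t1, 3: $t1=5+3=8
cmp $t1, 20  (cmp 8,20)
blt start: taken
after rem $t2, $t2, 13: $t2=10%13=10
after mul $t5, $t5, 3: $t5=4*3=12
after and $t5, $t5, $t1: $t5=12&8=8
after add $t1, $t1, 3: $t1=8+3=11
cmp $t1, 20  (cmp 11,20)
blt start: taken
after rem $t2, $t2, 13: $t2=10%13=10
after mul $t5, $t5, 3: $t5=8*3=24
after and $t5, $t5, $t1: $t5=24&11=8
after add $t1, $t1, 3: $t1=11+3=14
cmp $t1, 20  (cmp 14,20)
blt start: taken
after rem $t2, $t2, 13: $t2=10%13=10
after mul $t5, $t5, 3: $t5=8*3=24
after and $t5, $t5, $t1: $t5=24&14=8
after add $t1, $t1, 3: $t1=14+3=17
cmp $t1, 20  (cmp 17,20)
blt start: taken
after rem $t2, $t2, 13: $t2=10%13=10
after mul $t5, $t5, 3: $t5=8*3=24
after and $t5, $t5, $t1: $t5=24&17=16
after add $t1, $t1, 3: $t1=17+3=20
cmp $t1, 20  (cmp 20,20)
blt start: not taken
halt.
Total executed instructions: 40.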